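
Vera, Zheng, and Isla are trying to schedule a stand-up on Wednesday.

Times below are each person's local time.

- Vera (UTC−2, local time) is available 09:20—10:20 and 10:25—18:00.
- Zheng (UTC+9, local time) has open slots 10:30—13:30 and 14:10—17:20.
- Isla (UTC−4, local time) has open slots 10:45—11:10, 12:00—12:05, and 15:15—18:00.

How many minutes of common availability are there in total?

0 minutes

Vera → UTC: 11:20–12:20, 12:25–20:00.
Zheng → UTC: 01:30–04:30, 05:10–08:20.
Isla → UTC: 14:45–15:10, 16:00–16:05, 19:15–22:00.
Vera ∩ Zheng: (none).
Vera ∩ Zheng ∩ Isla: (none).
Total common minutes: 0.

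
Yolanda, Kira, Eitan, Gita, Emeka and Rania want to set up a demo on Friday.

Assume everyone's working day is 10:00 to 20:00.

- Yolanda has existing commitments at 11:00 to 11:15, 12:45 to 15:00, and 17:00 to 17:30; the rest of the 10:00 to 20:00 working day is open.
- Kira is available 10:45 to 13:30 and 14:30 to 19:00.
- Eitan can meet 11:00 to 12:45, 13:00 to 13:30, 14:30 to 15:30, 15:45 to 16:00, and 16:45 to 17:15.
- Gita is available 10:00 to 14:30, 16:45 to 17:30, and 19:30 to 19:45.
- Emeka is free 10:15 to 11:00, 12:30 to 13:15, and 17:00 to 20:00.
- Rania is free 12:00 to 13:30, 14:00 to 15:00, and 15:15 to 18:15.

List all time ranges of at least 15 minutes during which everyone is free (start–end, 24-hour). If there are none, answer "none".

Yolanda free within 10:00–20:00: 10:00–11:00, 11:15–12:45, 15:00–17:00, 17:30–20:00.
Yolanda ∩ Kira: 10:45–11:00, 11:15–12:45, 15:00–17:00, 17:30–19:00.
Yolanda ∩ Kira ∩ Eitan: 11:15–12:45, 15:00–15:30, 15:45–16:00, 16:45–17:00.
Yolanda ∩ Kira ∩ Eitan ∩ Gita: 11:15–12:45, 16:45–17:00.
Yolanda ∩ Kira ∩ Eitan ∩ Gita ∩ Emeka: 12:30–12:45.
Yolanda ∩ Kira ∩ Eitan ∩ Gita ∩ Emeka ∩ Rania: 12:30–12:45.
Windows ≥ 15 min: 12:30–12:45.

12:30–12:45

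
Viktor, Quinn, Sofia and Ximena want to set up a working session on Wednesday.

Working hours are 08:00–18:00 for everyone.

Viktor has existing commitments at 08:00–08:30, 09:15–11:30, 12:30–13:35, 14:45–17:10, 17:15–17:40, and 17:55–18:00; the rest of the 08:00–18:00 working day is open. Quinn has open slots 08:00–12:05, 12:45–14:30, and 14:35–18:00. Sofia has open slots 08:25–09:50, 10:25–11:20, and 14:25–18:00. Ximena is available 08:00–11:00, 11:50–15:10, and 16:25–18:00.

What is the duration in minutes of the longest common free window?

Viktor free within 08:00–18:00: 08:30–09:15, 11:30–12:30, 13:35–14:45, 17:10–17:15, 17:40–17:55.
Viktor ∩ Quinn: 08:30–09:15, 11:30–12:05, 13:35–14:30, 14:35–14:45, 17:10–17:15, 17:40–17:55.
Viktor ∩ Quinn ∩ Sofia: 08:30–09:15, 14:25–14:30, 14:35–14:45, 17:10–17:15, 17:40–17:55.
Viktor ∩ Quinn ∩ Sofia ∩ Ximena: 08:30–09:15, 14:25–14:30, 14:35–14:45, 17:10–17:15, 17:40–17:55.
Common window lengths: 45, 5, 10, 5, 15 min; longest is 45.

45 minutes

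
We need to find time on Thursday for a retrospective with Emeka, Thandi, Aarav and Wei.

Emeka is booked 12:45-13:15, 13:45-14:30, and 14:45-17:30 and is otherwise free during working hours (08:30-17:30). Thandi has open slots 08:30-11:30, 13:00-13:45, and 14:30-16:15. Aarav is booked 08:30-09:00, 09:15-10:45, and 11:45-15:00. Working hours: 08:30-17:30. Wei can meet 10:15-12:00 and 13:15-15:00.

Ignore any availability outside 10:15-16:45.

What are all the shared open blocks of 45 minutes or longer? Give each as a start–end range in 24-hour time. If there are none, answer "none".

Emeka free within 08:30–17:30: 08:30–12:45, 13:15–13:45, 14:30–14:45.
Aarav free within 08:30–17:30: 09:00–09:15, 10:45–11:45, 15:00–17:30.
Emeka ∩ Thandi: 08:30–11:30, 13:15–13:45, 14:30–14:45.
Emeka ∩ Thandi ∩ Aarav: 09:00–09:15, 10:45–11:30.
Emeka ∩ Thandi ∩ Aarav ∩ Wei: 10:45–11:30.
Restricted to 10:15–16:45: 10:45–11:30.
Windows ≥ 45 min: 10:45–11:30.

10:45–11:30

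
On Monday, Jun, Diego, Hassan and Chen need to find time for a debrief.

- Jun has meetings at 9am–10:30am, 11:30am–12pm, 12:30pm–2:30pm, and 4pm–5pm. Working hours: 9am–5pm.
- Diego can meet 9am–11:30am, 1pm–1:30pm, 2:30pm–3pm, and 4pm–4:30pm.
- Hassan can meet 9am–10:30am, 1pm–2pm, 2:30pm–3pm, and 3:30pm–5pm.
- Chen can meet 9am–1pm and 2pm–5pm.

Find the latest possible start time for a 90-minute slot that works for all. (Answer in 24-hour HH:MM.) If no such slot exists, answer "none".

none

Jun free within 09:00–17:00: 10:30–11:30, 12:00–12:30, 14:30–16:00.
Jun ∩ Diego: 10:30–11:30, 14:30–15:00.
Jun ∩ Diego ∩ Hassan: 14:30–15:00.
Jun ∩ Diego ∩ Hassan ∩ Chen: 14:30–15:00.
Windows ≥ 90 min: (none).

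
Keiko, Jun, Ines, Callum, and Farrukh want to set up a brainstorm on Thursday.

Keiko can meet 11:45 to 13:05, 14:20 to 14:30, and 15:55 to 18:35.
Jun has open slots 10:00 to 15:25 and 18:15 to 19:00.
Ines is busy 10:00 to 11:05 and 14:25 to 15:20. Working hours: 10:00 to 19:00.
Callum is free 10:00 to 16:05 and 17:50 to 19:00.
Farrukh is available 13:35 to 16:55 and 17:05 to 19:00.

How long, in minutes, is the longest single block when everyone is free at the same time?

20 minutes

Ines free within 10:00–19:00: 11:05–14:25, 15:20–19:00.
Keiko ∩ Jun: 11:45–13:05, 14:20–14:30, 18:15–18:35.
Keiko ∩ Jun ∩ Ines: 11:45–13:05, 14:20–14:25, 18:15–18:35.
Keiko ∩ Jun ∩ Ines ∩ Callum: 11:45–13:05, 14:20–14:25, 18:15–18:35.
Keiko ∩ Jun ∩ Ines ∩ Callum ∩ Farrukh: 14:20–14:25, 18:15–18:35.
Common window lengths: 5, 20 min; longest is 20.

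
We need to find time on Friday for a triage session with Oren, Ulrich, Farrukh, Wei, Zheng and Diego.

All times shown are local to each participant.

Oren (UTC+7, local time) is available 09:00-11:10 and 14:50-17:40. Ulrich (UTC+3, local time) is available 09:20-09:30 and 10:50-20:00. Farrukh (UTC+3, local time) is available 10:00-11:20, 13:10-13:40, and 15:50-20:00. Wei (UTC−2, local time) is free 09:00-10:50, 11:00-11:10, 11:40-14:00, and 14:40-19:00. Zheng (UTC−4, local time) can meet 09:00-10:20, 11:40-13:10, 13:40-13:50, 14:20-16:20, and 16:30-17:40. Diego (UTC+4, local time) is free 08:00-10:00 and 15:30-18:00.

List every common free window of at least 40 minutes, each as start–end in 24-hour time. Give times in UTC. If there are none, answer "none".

Oren → UTC: 02:00–04:10, 07:50–10:40.
Ulrich → UTC: 06:20–06:30, 07:50–17:00.
Farrukh → UTC: 07:00–08:20, 10:10–10:40, 12:50–17:00.
Wei → UTC: 11:00–12:50, 13:00–13:10, 13:40–16:00, 16:40–21:00.
Zheng → UTC: 13:00–14:20, 15:40–17:10, 17:40–17:50, 18:20–20:20, 20:30–21:40.
Diego → UTC: 04:00–06:00, 11:30–14:00.
Oren ∩ Ulrich: 07:50–10:40.
Oren ∩ Ulrich ∩ Farrukh: 07:50–08:20, 10:10–10:40.
Oren ∩ Ulrich ∩ Farrukh ∩ Wei: (none).
Oren ∩ Ulrich ∩ Farrukh ∩ Wei ∩ Zheng: (none).
Oren ∩ Ulrich ∩ Farrukh ∩ Wei ∩ Zheng ∩ Diego: (none).
Windows ≥ 40 min: (none).

none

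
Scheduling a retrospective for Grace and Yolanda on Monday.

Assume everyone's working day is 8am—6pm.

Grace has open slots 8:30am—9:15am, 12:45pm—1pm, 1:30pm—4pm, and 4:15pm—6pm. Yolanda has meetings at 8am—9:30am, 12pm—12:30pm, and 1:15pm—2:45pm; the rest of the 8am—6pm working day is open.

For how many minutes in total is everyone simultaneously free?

195 minutes

Yolanda free within 08:00–18:00: 09:30–12:00, 12:30–13:15, 14:45–18:00.
Grace ∩ Yolanda: 12:45–13:00, 14:45–16:00, 16:15–18:00.
Total common minutes: 15 + 75 + 105 = 195.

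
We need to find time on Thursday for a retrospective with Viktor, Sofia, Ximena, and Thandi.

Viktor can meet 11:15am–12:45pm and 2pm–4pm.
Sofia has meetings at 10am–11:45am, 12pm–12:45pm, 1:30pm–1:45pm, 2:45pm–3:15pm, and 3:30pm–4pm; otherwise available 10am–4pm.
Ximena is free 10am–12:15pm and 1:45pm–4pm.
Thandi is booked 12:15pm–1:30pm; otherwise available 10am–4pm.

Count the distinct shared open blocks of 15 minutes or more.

3

Sofia free within 10:00–16:00: 11:45–12:00, 12:45–13:30, 13:45–14:45, 15:15–15:30.
Thandi free within 10:00–16:00: 10:00–12:15, 13:30–16:00.
Viktor ∩ Sofia: 11:45–12:00, 14:00–14:45, 15:15–15:30.
Viktor ∩ Sofia ∩ Ximena: 11:45–12:00, 14:00–14:45, 15:15–15:30.
Viktor ∩ Sofia ∩ Ximena ∩ Thandi: 11:45–12:00, 14:00–14:45, 15:15–15:30.
Windows ≥ 15 min: 11:45–12:00, 14:00–14:45, 15:15–15:30.
That's 3 windows.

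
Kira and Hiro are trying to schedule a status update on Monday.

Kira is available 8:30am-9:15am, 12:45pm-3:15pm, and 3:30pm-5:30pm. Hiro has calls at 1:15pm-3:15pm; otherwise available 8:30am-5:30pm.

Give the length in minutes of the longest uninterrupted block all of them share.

Hiro free within 08:30–17:30: 08:30–13:15, 15:15–17:30.
Kira ∩ Hiro: 08:30–09:15, 12:45–13:15, 15:30–17:30.
Common window lengths: 45, 30, 120 min; longest is 120.

120 minutes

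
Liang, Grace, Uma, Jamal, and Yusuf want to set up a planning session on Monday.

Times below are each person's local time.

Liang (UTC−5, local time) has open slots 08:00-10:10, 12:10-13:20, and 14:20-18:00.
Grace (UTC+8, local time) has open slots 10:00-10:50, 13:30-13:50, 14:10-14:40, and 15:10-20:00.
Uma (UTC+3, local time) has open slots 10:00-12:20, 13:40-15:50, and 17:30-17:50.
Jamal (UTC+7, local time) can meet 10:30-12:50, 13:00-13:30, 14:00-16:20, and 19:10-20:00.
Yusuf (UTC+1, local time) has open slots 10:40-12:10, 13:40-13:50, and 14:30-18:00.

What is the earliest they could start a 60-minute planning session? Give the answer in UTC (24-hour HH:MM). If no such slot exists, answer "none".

none

Liang → UTC: 13:00–15:10, 17:10–18:20, 19:20–23:00.
Grace → UTC: 02:00–02:50, 05:30–05:50, 06:10–06:40, 07:10–12:00.
Uma → UTC: 07:00–09:20, 10:40–12:50, 14:30–14:50.
Jamal → UTC: 03:30–05:50, 06:00–06:30, 07:00–09:20, 12:10–13:00.
Yusuf → UTC: 09:40–11:10, 12:40–12:50, 13:30–17:00.
Liang ∩ Grace: (none).
Liang ∩ Grace ∩ Uma: (none).
Liang ∩ Grace ∩ Uma ∩ Jamal: (none).
Liang ∩ Grace ∩ Uma ∩ Jamal ∩ Yusuf: (none).
Windows ≥ 60 min: (none).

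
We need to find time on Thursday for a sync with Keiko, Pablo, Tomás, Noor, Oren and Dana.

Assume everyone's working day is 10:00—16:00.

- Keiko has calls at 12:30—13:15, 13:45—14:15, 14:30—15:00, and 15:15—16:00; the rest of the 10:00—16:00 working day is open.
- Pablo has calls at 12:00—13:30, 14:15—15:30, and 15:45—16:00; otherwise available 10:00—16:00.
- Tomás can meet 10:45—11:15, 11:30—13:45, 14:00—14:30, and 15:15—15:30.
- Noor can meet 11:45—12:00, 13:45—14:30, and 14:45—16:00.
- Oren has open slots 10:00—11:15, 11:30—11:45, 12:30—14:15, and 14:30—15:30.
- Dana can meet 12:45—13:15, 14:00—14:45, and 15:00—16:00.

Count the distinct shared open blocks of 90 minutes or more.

Keiko free within 10:00–16:00: 10:00–12:30, 13:15–13:45, 14:15–14:30, 15:00–15:15.
Pablo free within 10:00–16:00: 10:00–12:00, 13:30–14:15, 15:30–15:45.
Keiko ∩ Pablo: 10:00–12:00, 13:30–13:45.
Keiko ∩ Pablo ∩ Tomás: 10:45–11:15, 11:30–12:00, 13:30–13:45.
Keiko ∩ Pablo ∩ Tomás ∩ Noor: 11:45–12:00.
Keiko ∩ Pablo ∩ Tomás ∩ Noor ∩ Oren: (none).
Keiko ∩ Pablo ∩ Tomás ∩ Noor ∩ Oren ∩ Dana: (none).
Windows ≥ 90 min: (none).
That's 0 windows.

0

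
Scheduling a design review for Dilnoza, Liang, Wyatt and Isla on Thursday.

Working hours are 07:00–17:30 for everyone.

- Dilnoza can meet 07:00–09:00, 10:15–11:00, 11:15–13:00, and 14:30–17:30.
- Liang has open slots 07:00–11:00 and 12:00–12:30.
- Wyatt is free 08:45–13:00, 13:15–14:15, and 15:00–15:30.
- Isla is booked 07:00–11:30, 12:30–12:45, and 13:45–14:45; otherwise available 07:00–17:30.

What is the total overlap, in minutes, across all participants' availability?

30 minutes

Isla free within 07:00–17:30: 11:30–12:30, 12:45–13:45, 14:45–17:30.
Dilnoza ∩ Liang: 07:00–09:00, 10:15–11:00, 12:00–12:30.
Dilnoza ∩ Liang ∩ Wyatt: 08:45–09:00, 10:15–11:00, 12:00–12:30.
Dilnoza ∩ Liang ∩ Wyatt ∩ Isla: 12:00–12:30.
Total common minutes: 30.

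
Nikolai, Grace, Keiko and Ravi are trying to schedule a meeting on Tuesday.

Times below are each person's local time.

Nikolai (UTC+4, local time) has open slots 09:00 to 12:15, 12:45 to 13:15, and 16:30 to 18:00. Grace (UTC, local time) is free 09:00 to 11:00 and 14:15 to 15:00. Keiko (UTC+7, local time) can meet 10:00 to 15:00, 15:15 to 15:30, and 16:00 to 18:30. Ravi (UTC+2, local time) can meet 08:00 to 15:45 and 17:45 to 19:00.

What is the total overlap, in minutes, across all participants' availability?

15 minutes

Nikolai → UTC: 05:00–08:15, 08:45–09:15, 12:30–14:00.
Grace → UTC: 09:00–11:00, 14:15–15:00.
Keiko → UTC: 03:00–08:00, 08:15–08:30, 09:00–11:30.
Ravi → UTC: 06:00–13:45, 15:45–17:00.
Nikolai ∩ Grace: 09:00–09:15.
Nikolai ∩ Grace ∩ Keiko: 09:00–09:15.
Nikolai ∩ Grace ∩ Keiko ∩ Ravi: 09:00–09:15.
Total common minutes: 15.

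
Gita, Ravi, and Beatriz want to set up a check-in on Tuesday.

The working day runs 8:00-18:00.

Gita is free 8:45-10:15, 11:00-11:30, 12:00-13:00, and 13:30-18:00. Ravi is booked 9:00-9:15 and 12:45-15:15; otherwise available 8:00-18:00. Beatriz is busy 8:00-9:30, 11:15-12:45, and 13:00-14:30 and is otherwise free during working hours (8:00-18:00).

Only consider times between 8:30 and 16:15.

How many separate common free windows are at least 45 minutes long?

Ravi free within 08:00–18:00: 08:00–09:00, 09:15–12:45, 15:15–18:00.
Beatriz free within 08:00–18:00: 09:30–11:15, 12:45–13:00, 14:30–18:00.
Gita ∩ Ravi: 08:45–09:00, 09:15–10:15, 11:00–11:30, 12:00–12:45, 15:15–18:00.
Gita ∩ Ravi ∩ Beatriz: 09:30–10:15, 11:00–11:15, 15:15–18:00.
Restricted to 08:30–16:15: 09:30–10:15, 11:00–11:15, 15:15–16:15.
Windows ≥ 45 min: 09:30–10:15, 15:15–16:15.
That's 2 windows.

2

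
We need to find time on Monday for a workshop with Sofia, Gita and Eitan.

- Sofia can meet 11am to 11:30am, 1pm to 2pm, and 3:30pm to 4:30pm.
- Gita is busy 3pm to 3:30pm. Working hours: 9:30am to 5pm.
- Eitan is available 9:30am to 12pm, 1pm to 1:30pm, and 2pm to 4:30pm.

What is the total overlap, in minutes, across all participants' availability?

120 minutes

Gita free within 09:30–17:00: 09:30–15:00, 15:30–17:00.
Sofia ∩ Gita: 11:00–11:30, 13:00–14:00, 15:30–16:30.
Sofia ∩ Gita ∩ Eitan: 11:00–11:30, 13:00–13:30, 15:30–16:30.
Total common minutes: 30 + 30 + 60 = 120.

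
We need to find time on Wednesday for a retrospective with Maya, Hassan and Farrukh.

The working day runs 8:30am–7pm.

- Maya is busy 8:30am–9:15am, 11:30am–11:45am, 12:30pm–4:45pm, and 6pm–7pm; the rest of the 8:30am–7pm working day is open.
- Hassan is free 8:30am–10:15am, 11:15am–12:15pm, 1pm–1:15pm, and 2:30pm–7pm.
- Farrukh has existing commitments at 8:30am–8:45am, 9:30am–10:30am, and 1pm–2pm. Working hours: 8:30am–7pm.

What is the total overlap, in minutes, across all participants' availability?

135 minutes

Maya free within 08:30–19:00: 09:15–11:30, 11:45–12:30, 16:45–18:00.
Farrukh free within 08:30–19:00: 08:45–09:30, 10:30–13:00, 14:00–19:00.
Maya ∩ Hassan: 09:15–10:15, 11:15–11:30, 11:45–12:15, 16:45–18:00.
Maya ∩ Hassan ∩ Farrukh: 09:15–09:30, 11:15–11:30, 11:45–12:15, 16:45–18:00.
Total common minutes: 15 + 15 + 30 + 75 = 135.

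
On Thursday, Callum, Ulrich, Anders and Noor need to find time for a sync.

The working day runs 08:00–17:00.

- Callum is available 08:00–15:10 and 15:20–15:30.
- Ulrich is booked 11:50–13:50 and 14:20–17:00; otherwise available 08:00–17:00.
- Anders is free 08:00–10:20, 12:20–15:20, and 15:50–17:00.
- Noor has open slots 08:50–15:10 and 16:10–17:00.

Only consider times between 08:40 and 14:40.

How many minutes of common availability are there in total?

Ulrich free within 08:00–17:00: 08:00–11:50, 13:50–14:20.
Callum ∩ Ulrich: 08:00–11:50, 13:50–14:20.
Callum ∩ Ulrich ∩ Anders: 08:00–10:20, 13:50–14:20.
Callum ∩ Ulrich ∩ Anders ∩ Noor: 08:50–10:20, 13:50–14:20.
Restricted to 08:40–14:40: 08:50–10:20, 13:50–14:20.
Total common minutes: 90 + 30 = 120.

120 minutes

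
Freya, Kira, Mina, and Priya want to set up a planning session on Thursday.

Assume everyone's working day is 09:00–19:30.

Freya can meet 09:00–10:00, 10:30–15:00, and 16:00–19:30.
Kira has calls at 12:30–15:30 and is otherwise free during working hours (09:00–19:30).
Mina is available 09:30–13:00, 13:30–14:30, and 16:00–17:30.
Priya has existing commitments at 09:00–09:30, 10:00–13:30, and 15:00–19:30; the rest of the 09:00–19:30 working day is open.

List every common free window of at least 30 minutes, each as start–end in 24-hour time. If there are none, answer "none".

Kira free within 09:00–19:30: 09:00–12:30, 15:30–19:30.
Priya free within 09:00–19:30: 09:30–10:00, 13:30–15:00.
Freya ∩ Kira: 09:00–10:00, 10:30–12:30, 16:00–19:30.
Freya ∩ Kira ∩ Mina: 09:30–10:00, 10:30–12:30, 16:00–17:30.
Freya ∩ Kira ∩ Mina ∩ Priya: 09:30–10:00.
Windows ≥ 30 min: 09:30–10:00.

09:30–10:00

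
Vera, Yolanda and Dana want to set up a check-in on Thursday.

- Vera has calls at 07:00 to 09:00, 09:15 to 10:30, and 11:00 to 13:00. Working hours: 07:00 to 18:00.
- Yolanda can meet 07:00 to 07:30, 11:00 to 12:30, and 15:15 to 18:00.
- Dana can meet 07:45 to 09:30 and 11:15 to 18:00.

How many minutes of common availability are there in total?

165 minutes

Vera free within 07:00–18:00: 09:00–09:15, 10:30–11:00, 13:00–18:00.
Vera ∩ Yolanda: 15:15–18:00.
Vera ∩ Yolanda ∩ Dana: 15:15–18:00.
Total common minutes: 165.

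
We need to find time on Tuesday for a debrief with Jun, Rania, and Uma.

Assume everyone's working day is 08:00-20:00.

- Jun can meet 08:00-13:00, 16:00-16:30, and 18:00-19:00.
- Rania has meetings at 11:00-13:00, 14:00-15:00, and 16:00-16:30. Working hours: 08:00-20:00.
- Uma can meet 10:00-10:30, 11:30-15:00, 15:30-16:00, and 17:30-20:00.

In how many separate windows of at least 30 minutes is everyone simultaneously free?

2

Rania free within 08:00–20:00: 08:00–11:00, 13:00–14:00, 15:00–16:00, 16:30–20:00.
Jun ∩ Rania: 08:00–11:00, 18:00–19:00.
Jun ∩ Rania ∩ Uma: 10:00–10:30, 18:00–19:00.
Windows ≥ 30 min: 10:00–10:30, 18:00–19:00.
That's 2 windows.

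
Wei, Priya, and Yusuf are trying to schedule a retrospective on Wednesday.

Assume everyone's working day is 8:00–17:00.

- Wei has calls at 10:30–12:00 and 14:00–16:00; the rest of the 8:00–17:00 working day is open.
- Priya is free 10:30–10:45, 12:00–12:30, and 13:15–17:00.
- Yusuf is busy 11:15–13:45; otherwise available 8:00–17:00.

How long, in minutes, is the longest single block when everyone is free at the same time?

Wei free within 08:00–17:00: 08:00–10:30, 12:00–14:00, 16:00–17:00.
Yusuf free within 08:00–17:00: 08:00–11:15, 13:45–17:00.
Wei ∩ Priya: 12:00–12:30, 13:15–14:00, 16:00–17:00.
Wei ∩ Priya ∩ Yusuf: 13:45–14:00, 16:00–17:00.
Common window lengths: 15, 60 min; longest is 60.

60 minutes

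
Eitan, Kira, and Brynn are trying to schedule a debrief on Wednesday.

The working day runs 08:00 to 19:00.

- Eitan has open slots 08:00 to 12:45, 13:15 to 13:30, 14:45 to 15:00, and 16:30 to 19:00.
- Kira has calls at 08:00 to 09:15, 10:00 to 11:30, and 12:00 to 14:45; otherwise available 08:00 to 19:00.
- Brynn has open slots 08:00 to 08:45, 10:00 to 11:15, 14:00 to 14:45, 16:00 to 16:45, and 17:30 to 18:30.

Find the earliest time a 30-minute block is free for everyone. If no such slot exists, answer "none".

Kira free within 08:00–19:00: 09:15–10:00, 11:30–12:00, 14:45–19:00.
Eitan ∩ Kira: 09:15–10:00, 11:30–12:00, 14:45–15:00, 16:30–19:00.
Eitan ∩ Kira ∩ Brynn: 16:30–16:45, 17:30–18:30.
Windows ≥ 30 min: 17:30–18:30.
Earliest such window starts at 17:30.

17:30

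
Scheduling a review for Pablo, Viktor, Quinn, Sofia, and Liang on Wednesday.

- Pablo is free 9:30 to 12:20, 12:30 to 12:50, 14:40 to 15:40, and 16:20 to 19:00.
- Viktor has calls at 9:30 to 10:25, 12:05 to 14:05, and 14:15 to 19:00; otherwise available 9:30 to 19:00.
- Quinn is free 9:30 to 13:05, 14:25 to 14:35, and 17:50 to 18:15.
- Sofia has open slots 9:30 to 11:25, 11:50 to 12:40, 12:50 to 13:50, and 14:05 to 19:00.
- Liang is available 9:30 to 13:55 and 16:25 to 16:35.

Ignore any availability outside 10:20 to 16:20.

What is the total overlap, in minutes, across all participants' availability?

75 minutes

Viktor free within 09:30–19:00: 10:25–12:05, 14:05–14:15.
Pablo ∩ Viktor: 10:25–12:05.
Pablo ∩ Viktor ∩ Quinn: 10:25–12:05.
Pablo ∩ Viktor ∩ Quinn ∩ Sofia: 10:25–11:25, 11:50–12:05.
Pablo ∩ Viktor ∩ Quinn ∩ Sofia ∩ Liang: 10:25–11:25, 11:50–12:05.
Restricted to 10:20–16:20: 10:25–11:25, 11:50–12:05.
Total common minutes: 60 + 15 = 75.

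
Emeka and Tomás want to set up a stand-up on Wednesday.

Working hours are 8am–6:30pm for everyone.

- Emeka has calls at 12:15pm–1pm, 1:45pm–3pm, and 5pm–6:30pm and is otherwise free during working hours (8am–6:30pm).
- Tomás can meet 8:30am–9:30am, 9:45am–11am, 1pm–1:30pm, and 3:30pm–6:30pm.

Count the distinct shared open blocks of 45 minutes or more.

3

Emeka free within 08:00–18:30: 08:00–12:15, 13:00–13:45, 15:00–17:00.
Emeka ∩ Tomás: 08:30–09:30, 09:45–11:00, 13:00–13:30, 15:30–17:00.
Windows ≥ 45 min: 08:30–09:30, 09:45–11:00, 15:30–17:00.
That's 3 windows.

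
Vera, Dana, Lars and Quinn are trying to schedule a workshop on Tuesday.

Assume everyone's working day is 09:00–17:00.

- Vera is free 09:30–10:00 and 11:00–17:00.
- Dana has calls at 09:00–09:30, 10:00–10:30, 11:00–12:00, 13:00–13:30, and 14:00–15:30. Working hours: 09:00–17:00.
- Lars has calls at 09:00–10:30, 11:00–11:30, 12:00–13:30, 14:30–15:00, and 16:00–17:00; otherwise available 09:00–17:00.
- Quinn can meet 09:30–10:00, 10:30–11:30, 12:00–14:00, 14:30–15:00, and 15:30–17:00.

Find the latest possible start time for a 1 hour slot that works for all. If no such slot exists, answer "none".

Dana free within 09:00–17:00: 09:30–10:00, 10:30–11:00, 12:00–13:00, 13:30–14:00, 15:30–17:00.
Lars free within 09:00–17:00: 10:30–11:00, 11:30–12:00, 13:30–14:30, 15:00–16:00.
Vera ∩ Dana: 09:30–10:00, 12:00–13:00, 13:30–14:00, 15:30–17:00.
Vera ∩ Dana ∩ Lars: 13:30–14:00, 15:30–16:00.
Vera ∩ Dana ∩ Lars ∩ Quinn: 13:30–14:00, 15:30–16:00.
Windows ≥ 60 min: (none).

none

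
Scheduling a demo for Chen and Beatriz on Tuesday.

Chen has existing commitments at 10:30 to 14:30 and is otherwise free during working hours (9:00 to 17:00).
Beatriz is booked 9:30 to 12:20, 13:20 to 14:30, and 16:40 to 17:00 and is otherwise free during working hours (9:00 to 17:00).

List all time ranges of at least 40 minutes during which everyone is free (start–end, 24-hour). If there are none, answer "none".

14:30–16:40

Chen free within 09:00–17:00: 09:00–10:30, 14:30–17:00.
Beatriz free within 09:00–17:00: 09:00–09:30, 12:20–13:20, 14:30–16:40.
Chen ∩ Beatriz: 09:00–09:30, 14:30–16:40.
Windows ≥ 40 min: 14:30–16:40.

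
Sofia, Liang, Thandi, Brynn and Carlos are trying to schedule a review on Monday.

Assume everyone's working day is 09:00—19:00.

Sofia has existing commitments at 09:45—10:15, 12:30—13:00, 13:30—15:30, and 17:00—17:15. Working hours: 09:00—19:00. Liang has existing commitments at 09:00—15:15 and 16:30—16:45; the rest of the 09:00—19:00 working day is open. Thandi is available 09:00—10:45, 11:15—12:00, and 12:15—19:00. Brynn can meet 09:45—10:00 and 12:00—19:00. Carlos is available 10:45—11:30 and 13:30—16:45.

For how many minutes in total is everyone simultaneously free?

60 minutes

Sofia free within 09:00–19:00: 09:00–09:45, 10:15–12:30, 13:00–13:30, 15:30–17:00, 17:15–19:00.
Liang free within 09:00–19:00: 15:15–16:30, 16:45–19:00.
Sofia ∩ Liang: 15:30–16:30, 16:45–17:00, 17:15–19:00.
Sofia ∩ Liang ∩ Thandi: 15:30–16:30, 16:45–17:00, 17:15–19:00.
Sofia ∩ Liang ∩ Thandi ∩ Brynn: 15:30–16:30, 16:45–17:00, 17:15–19:00.
Sofia ∩ Liang ∩ Thandi ∩ Brynn ∩ Carlos: 15:30–16:30.
Total common minutes: 60.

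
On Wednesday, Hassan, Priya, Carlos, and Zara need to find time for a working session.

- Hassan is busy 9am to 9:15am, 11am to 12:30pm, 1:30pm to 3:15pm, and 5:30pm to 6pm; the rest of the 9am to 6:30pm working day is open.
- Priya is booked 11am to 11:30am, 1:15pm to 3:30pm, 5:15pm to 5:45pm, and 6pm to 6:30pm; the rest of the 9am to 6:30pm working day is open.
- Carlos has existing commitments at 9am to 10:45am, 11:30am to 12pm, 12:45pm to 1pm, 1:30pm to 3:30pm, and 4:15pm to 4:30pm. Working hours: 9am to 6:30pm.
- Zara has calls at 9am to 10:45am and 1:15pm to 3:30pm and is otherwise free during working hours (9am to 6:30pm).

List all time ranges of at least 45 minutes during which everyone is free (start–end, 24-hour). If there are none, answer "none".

15:30–16:15, 16:30–17:15

Hassan free within 09:00–18:30: 09:15–11:00, 12:30–13:30, 15:15–17:30, 18:00–18:30.
Priya free within 09:00–18:30: 09:00–11:00, 11:30–13:15, 15:30–17:15, 17:45–18:00.
Carlos free within 09:00–18:30: 10:45–11:30, 12:00–12:45, 13:00–13:30, 15:30–16:15, 16:30–18:30.
Zara free within 09:00–18:30: 10:45–13:15, 15:30–18:30.
Hassan ∩ Priya: 09:15–11:00, 12:30–13:15, 15:30–17:15.
Hassan ∩ Priya ∩ Carlos: 10:45–11:00, 12:30–12:45, 13:00–13:15, 15:30–16:15, 16:30–17:15.
Hassan ∩ Priya ∩ Carlos ∩ Zara: 10:45–11:00, 12:30–12:45, 13:00–13:15, 15:30–16:15, 16:30–17:15.
Windows ≥ 45 min: 15:30–16:15, 16:30–17:15.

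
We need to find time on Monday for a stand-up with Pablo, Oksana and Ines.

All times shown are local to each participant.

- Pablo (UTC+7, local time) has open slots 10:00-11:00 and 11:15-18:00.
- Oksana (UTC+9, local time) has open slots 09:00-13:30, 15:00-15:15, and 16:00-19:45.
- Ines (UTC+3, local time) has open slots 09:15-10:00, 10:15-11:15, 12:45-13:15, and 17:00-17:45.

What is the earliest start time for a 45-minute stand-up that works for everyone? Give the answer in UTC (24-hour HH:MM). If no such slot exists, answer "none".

07:15

Pablo → UTC: 03:00–04:00, 04:15–11:00.
Oksana → UTC: 00:00–04:30, 06:00–06:15, 07:00–10:45.
Ines → UTC: 06:15–07:00, 07:15–08:15, 09:45–10:15, 14:00–14:45.
Pablo ∩ Oksana: 03:00–04:00, 04:15–04:30, 06:00–06:15, 07:00–10:45.
Pablo ∩ Oksana ∩ Ines: 07:15–08:15, 09:45–10:15.
Windows ≥ 45 min: 07:15–08:15.
Earliest such window starts at 07:15.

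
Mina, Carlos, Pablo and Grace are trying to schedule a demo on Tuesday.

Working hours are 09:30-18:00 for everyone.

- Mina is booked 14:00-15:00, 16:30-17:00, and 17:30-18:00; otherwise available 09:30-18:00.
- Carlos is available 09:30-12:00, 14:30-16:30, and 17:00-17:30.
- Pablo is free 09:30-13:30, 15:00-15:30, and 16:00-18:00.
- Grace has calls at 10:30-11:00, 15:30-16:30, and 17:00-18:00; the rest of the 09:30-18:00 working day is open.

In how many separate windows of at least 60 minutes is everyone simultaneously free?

2

Mina free within 09:30–18:00: 09:30–14:00, 15:00–16:30, 17:00–17:30.
Grace free within 09:30–18:00: 09:30–10:30, 11:00–15:30, 16:30–17:00.
Mina ∩ Carlos: 09:30–12:00, 15:00–16:30, 17:00–17:30.
Mina ∩ Carlos ∩ Pablo: 09:30–12:00, 15:00–15:30, 16:00–16:30, 17:00–17:30.
Mina ∩ Carlos ∩ Pablo ∩ Grace: 09:30–10:30, 11:00–12:00, 15:00–15:30.
Windows ≥ 60 min: 09:30–10:30, 11:00–12:00.
That's 2 windows.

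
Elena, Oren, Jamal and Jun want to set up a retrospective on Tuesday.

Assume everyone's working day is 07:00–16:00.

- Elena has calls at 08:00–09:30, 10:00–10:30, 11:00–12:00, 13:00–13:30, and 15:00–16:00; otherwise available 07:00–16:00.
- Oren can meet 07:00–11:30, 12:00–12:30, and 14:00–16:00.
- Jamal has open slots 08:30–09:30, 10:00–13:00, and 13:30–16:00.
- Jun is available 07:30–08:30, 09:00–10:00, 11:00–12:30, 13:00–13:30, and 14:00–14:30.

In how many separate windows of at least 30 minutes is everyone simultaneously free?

Elena free within 07:00–16:00: 07:00–08:00, 09:30–10:00, 10:30–11:00, 12:00–13:00, 13:30–15:00.
Elena ∩ Oren: 07:00–08:00, 09:30–10:00, 10:30–11:00, 12:00–12:30, 14:00–15:00.
Elena ∩ Oren ∩ Jamal: 10:30–11:00, 12:00–12:30, 14:00–15:00.
Elena ∩ Oren ∩ Jamal ∩ Jun: 12:00–12:30, 14:00–14:30.
Windows ≥ 30 min: 12:00–12:30, 14:00–14:30.
That's 2 windows.

2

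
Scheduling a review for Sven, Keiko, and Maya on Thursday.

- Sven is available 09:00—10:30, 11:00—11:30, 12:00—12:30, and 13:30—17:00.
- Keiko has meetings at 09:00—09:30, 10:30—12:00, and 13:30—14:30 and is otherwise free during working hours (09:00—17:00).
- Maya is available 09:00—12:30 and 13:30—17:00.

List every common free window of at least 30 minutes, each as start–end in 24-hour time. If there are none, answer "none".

09:30–10:30, 12:00–12:30, 14:30–17:00

Keiko free within 09:00–17:00: 09:30–10:30, 12:00–13:30, 14:30–17:00.
Sven ∩ Keiko: 09:30–10:30, 12:00–12:30, 14:30–17:00.
Sven ∩ Keiko ∩ Maya: 09:30–10:30, 12:00–12:30, 14:30–17:00.
Windows ≥ 30 min: 09:30–10:30, 12:00–12:30, 14:30–17:00.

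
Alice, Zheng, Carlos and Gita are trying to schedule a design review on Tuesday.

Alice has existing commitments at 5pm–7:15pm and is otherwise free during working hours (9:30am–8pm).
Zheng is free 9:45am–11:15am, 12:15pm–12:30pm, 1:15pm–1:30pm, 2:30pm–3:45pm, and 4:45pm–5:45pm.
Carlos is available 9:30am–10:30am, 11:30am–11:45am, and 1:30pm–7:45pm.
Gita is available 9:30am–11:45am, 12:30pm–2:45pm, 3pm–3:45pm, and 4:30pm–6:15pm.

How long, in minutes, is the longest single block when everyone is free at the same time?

45 minutes

Alice free within 09:30–20:00: 09:30–17:00, 19:15–20:00.
Alice ∩ Zheng: 09:45–11:15, 12:15–12:30, 13:15–13:30, 14:30–15:45, 16:45–17:00.
Alice ∩ Zheng ∩ Carlos: 09:45–10:30, 14:30–15:45, 16:45–17:00.
Alice ∩ Zheng ∩ Carlos ∩ Gita: 09:45–10:30, 14:30–14:45, 15:00–15:45, 16:45–17:00.
Common window lengths: 45, 15, 45, 15 min; longest is 45.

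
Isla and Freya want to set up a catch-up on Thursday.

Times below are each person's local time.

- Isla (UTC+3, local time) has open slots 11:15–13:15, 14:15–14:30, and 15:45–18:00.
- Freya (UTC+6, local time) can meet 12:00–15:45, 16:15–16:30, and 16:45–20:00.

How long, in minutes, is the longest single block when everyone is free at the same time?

Isla → UTC: 08:15–10:15, 11:15–11:30, 12:45–15:00.
Freya → UTC: 06:00–09:45, 10:15–10:30, 10:45–14:00.
Isla ∩ Freya: 08:15–09:45, 11:15–11:30, 12:45–14:00.
Common window lengths: 90, 15, 75 min; longest is 90.

90 minutes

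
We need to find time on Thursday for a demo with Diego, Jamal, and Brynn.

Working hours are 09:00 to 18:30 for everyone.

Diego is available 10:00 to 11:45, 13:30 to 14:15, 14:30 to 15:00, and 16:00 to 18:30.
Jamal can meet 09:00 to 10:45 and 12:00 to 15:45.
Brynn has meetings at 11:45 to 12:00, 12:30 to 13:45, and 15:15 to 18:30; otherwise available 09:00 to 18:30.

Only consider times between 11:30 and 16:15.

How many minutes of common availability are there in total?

Brynn free within 09:00–18:30: 09:00–11:45, 12:00–12:30, 13:45–15:15.
Diego ∩ Jamal: 10:00–10:45, 13:30–14:15, 14:30–15:00.
Diego ∩ Jamal ∩ Brynn: 10:00–10:45, 13:45–14:15, 14:30–15:00.
Restricted to 11:30–16:15: 13:45–14:15, 14:30–15:00.
Total common minutes: 30 + 30 = 60.

60 minutes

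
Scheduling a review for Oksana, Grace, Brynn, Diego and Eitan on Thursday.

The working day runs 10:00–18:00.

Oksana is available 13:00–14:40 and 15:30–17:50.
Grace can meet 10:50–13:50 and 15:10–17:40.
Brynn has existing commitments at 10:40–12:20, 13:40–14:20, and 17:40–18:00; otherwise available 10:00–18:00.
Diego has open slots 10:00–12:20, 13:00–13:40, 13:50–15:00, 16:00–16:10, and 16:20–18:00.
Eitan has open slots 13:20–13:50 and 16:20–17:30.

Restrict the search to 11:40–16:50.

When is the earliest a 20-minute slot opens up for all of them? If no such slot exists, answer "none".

Brynn free within 10:00–18:00: 10:00–10:40, 12:20–13:40, 14:20–17:40.
Oksana ∩ Grace: 13:00–13:50, 15:30–17:40.
Oksana ∩ Grace ∩ Brynn: 13:00–13:40, 15:30–17:40.
Oksana ∩ Grace ∩ Brynn ∩ Diego: 13:00–13:40, 16:00–16:10, 16:20–17:40.
Oksana ∩ Grace ∩ Brynn ∩ Diego ∩ Eitan: 13:20–13:40, 16:20–17:30.
Restricted to 11:40–16:50: 13:20–13:40, 16:20–16:50.
Windows ≥ 20 min: 13:20–13:40, 16:20–16:50.
Earliest such window starts at 13:20.

13:20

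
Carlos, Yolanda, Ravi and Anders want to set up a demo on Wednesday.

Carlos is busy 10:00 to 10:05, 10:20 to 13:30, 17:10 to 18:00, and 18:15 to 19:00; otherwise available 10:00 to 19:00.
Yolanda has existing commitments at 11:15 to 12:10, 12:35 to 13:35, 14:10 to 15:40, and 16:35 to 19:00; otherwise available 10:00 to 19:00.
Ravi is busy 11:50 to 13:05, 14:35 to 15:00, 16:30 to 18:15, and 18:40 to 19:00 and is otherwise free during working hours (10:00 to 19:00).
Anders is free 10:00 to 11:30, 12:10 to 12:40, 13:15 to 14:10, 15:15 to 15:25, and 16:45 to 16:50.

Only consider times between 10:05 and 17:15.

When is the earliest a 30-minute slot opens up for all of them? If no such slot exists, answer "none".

Carlos free within 10:00–19:00: 10:05–10:20, 13:30–17:10, 18:00–18:15.
Yolanda free within 10:00–19:00: 10:00–11:15, 12:10–12:35, 13:35–14:10, 15:40–16:35.
Ravi free within 10:00–19:00: 10:00–11:50, 13:05–14:35, 15:00–16:30, 18:15–18:40.
Carlos ∩ Yolanda: 10:05–10:20, 13:35–14:10, 15:40–16:35.
Carlos ∩ Yolanda ∩ Ravi: 10:05–10:20, 13:35–14:10, 15:40–16:30.
Carlos ∩ Yolanda ∩ Ravi ∩ Anders: 10:05–10:20, 13:35–14:10.
Restricted to 10:05–17:15: 10:05–10:20, 13:35–14:10.
Windows ≥ 30 min: 13:35–14:10.
Earliest such window starts at 13:35.

13:35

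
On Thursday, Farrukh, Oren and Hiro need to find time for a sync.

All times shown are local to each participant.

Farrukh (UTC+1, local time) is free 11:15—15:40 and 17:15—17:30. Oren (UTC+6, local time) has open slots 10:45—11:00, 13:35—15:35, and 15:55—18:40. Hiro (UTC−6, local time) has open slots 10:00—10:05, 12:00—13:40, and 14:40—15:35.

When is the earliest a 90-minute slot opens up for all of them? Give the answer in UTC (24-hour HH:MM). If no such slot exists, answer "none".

Farrukh → UTC: 10:15–14:40, 16:15–16:30.
Oren → UTC: 04:45–05:00, 07:35–09:35, 09:55–12:40.
Hiro → UTC: 16:00–16:05, 18:00–19:40, 20:40–21:35.
Farrukh ∩ Oren: 10:15–12:40.
Farrukh ∩ Oren ∩ Hiro: (none).
Windows ≥ 90 min: (none).

none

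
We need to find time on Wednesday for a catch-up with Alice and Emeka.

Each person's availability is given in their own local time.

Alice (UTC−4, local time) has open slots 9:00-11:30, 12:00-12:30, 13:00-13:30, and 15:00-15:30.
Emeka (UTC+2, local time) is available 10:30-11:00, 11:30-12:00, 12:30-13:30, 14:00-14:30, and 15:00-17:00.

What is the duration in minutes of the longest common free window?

Alice → UTC: 13:00–15:30, 16:00–16:30, 17:00–17:30, 19:00–19:30.
Emeka → UTC: 08:30–09:00, 09:30–10:00, 10:30–11:30, 12:00–12:30, 13:00–15:00.
Alice ∩ Emeka: 13:00–15:00.
Single common window of 120 minutes.

120 minutes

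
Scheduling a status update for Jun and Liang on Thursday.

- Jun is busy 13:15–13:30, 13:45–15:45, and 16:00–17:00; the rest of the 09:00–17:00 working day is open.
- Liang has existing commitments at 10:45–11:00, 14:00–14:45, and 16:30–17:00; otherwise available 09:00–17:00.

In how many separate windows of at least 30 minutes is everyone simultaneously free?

2

Jun free within 09:00–17:00: 09:00–13:15, 13:30–13:45, 15:45–16:00.
Liang free within 09:00–17:00: 09:00–10:45, 11:00–14:00, 14:45–16:30.
Jun ∩ Liang: 09:00–10:45, 11:00–13:15, 13:30–13:45, 15:45–16:00.
Windows ≥ 30 min: 09:00–10:45, 11:00–13:15.
That's 2 windows.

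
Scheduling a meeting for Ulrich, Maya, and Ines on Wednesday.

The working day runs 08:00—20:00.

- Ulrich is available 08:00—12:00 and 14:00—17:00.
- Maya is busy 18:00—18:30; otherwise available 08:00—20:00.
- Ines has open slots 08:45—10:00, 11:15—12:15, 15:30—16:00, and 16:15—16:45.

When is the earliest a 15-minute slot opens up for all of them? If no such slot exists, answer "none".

Maya free within 08:00–20:00: 08:00–18:00, 18:30–20:00.
Ulrich ∩ Maya: 08:00–12:00, 14:00–17:00.
Ulrich ∩ Maya ∩ Ines: 08:45–10:00, 11:15–12:00, 15:30–16:00, 16:15–16:45.
Windows ≥ 15 min: 08:45–10:00, 11:15–12:00, 15:30–16:00, 16:15–16:45.
Earliest such window starts at 08:45.

08:45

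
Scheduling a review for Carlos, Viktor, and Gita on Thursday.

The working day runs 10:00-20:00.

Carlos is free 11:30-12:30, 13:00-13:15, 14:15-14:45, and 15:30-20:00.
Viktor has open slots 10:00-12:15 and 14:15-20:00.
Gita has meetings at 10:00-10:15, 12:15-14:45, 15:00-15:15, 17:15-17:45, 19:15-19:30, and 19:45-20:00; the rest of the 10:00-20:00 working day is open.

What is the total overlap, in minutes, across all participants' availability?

Gita free within 10:00–20:00: 10:15–12:15, 14:45–15:00, 15:15–17:15, 17:45–19:15, 19:30–19:45.
Carlos ∩ Viktor: 11:30–12:15, 14:15–14:45, 15:30–20:00.
Carlos ∩ Viktor ∩ Gita: 11:30–12:15, 15:30–17:15, 17:45–19:15, 19:30–19:45.
Total common minutes: 45 + 105 + 90 + 15 = 255.

255 minutes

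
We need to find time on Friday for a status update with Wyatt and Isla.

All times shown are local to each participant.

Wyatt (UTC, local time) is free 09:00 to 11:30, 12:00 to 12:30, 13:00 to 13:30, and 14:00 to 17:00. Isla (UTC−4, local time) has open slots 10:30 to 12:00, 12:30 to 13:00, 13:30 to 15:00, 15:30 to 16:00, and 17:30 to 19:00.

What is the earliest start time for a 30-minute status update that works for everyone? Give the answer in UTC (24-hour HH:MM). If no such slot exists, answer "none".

Wyatt → UTC: 09:00–11:30, 12:00–12:30, 13:00–13:30, 14:00–17:00.
Isla → UTC: 14:30–16:00, 16:30–17:00, 17:30–19:00, 19:30–20:00, 21:30–23:00.
Wyatt ∩ Isla: 14:30–16:00, 16:30–17:00.
Windows ≥ 30 min: 14:30–16:00, 16:30–17:00.
Earliest such window starts at 14:30.

14:30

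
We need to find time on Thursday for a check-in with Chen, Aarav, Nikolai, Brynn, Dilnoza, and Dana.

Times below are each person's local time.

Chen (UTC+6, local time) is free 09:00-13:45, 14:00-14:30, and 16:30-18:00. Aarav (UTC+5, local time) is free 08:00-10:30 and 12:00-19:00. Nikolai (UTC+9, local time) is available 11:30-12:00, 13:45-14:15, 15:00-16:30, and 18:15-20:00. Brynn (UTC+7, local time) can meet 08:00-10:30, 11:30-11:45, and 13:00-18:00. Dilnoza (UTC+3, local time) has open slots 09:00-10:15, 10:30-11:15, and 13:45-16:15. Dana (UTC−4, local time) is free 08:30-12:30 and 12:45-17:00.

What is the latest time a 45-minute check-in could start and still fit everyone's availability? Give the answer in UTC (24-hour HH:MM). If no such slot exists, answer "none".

none

Chen → UTC: 03:00–07:45, 08:00–08:30, 10:30–12:00.
Aarav → UTC: 03:00–05:30, 07:00–14:00.
Nikolai → UTC: 02:30–03:00, 04:45–05:15, 06:00–07:30, 09:15–11:00.
Brynn → UTC: 01:00–03:30, 04:30–04:45, 06:00–11:00.
Dilnoza → UTC: 06:00–07:15, 07:30–08:15, 10:45–13:15.
Dana → UTC: 12:30–16:30, 16:45–21:00.
Chen ∩ Aarav: 03:00–05:30, 07:00–07:45, 08:00–08:30, 10:30–12:00.
Chen ∩ Aarav ∩ Nikolai: 04:45–05:15, 07:00–07:30, 10:30–11:00.
Chen ∩ Aarav ∩ Nikolai ∩ Brynn: 07:00–07:30, 10:30–11:00.
Chen ∩ Aarav ∩ Nikolai ∩ Brynn ∩ Dilnoza: 07:00–07:15, 10:45–11:00.
Chen ∩ Aarav ∩ Nikolai ∩ Brynn ∩ Dilnoza ∩ Dana: (none).
Windows ≥ 45 min: (none).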